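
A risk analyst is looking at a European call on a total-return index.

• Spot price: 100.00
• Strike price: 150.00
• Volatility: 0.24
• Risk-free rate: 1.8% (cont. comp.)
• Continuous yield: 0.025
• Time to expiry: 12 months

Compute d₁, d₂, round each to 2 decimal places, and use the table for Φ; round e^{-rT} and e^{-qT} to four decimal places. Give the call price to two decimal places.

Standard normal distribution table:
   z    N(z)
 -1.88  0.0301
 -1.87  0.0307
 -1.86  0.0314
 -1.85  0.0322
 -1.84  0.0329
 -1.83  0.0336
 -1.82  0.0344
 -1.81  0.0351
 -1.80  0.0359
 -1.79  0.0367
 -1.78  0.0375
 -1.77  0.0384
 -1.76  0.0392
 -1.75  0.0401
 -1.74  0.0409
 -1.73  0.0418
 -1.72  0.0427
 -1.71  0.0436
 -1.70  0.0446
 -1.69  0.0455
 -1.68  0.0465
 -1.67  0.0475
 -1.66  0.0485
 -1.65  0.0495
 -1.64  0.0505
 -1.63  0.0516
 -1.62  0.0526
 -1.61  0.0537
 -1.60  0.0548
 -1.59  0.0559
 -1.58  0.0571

T = 1;  σ√T = 0.2400
d₁ = [ln(100/150) + (0.018 − 0.025 + ½·0.24²)·1] / (σ√T) = (-0.4055 + 0.0218) / 0.2400 = -1.5986 ⇒ -1.60
d₂ = -1.5986 − 0.2400 = -1.8386 ⇒ -1.84
e^(−qT) = e^(−0.025·1) = 0.9753;  e^(−rT) = e^(−0.018·1) = 0.9822
N(d₁) = N(-1.60) = 0.0548;  N(d₂) = N(-1.84) = 0.0329
C = 100·0.9753·0.0548 − 150·0.9822·0.0329 = 5.3446 − 4.8472 = 0.4975

0.50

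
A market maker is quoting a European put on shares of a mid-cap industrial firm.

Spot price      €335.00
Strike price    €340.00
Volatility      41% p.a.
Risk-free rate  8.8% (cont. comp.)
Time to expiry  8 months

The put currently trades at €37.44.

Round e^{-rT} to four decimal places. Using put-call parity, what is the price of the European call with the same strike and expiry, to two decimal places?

e^(−rT) = e^(−0.088·0.6667) = 0.9430
Put-call parity: C − P = S − K·e^(−rT) = 335 − 340·0.9430 = 335 − 320.6200 = 14.3800
C = P + (C − P) = 37.44 + (14.3800) = 51.8200

€51.82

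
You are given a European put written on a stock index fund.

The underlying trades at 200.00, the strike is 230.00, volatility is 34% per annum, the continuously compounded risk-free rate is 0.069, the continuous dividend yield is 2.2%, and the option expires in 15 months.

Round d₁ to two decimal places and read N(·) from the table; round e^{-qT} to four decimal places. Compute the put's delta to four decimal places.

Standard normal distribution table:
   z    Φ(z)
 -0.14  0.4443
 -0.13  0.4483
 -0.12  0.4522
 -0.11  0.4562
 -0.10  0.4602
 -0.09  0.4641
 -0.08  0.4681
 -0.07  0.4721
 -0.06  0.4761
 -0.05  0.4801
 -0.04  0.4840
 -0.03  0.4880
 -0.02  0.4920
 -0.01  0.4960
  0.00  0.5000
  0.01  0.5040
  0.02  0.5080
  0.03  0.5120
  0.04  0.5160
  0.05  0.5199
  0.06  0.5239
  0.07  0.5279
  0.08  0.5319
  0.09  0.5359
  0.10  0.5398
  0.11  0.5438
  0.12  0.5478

-0.4942

σ√T = 0.34 × 1.1180 = 0.3801
d₁ = [ln(200/230) + (0.069 − 0.022 + 0.34²/2)·1.25] / 0.3801 = [-0.1398 + 0.1310] / 0.3801 = -0.0230 → -0.02
N(d₁) = N(-0.02) = 0.4920
Δ_put = e^(−qT)·(N(d₁) − 1) = 0.9729·(0.4920 − 1) = -0.4942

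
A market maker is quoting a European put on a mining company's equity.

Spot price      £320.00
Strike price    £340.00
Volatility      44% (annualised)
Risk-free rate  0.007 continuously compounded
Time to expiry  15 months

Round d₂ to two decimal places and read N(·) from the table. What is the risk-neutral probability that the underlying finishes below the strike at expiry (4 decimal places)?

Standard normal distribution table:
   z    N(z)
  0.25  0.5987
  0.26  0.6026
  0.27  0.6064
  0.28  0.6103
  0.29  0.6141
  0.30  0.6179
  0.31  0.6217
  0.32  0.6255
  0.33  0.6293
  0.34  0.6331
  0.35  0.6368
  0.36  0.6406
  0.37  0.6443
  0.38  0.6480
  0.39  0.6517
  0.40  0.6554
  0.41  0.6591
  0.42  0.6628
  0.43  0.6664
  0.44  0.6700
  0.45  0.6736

0.6368

σ√T = 0.44·√1.25 = 0.4919
ln(S/K) + (r + σ²/2)T = ln(320/340) + (0.007 + 0.44²/2)·1.25 = -0.0606 + 0.1298 = 0.0691
d₁ = 0.0691 / 0.4919 = 0.1405 → 0.14
d₂ = d₁ − σ√T = 0.1405 − 0.4919 = -0.3514 → -0.35
Risk-neutral Pr[S_T < K] = N(−d₂) = N(0.35) = 0.6368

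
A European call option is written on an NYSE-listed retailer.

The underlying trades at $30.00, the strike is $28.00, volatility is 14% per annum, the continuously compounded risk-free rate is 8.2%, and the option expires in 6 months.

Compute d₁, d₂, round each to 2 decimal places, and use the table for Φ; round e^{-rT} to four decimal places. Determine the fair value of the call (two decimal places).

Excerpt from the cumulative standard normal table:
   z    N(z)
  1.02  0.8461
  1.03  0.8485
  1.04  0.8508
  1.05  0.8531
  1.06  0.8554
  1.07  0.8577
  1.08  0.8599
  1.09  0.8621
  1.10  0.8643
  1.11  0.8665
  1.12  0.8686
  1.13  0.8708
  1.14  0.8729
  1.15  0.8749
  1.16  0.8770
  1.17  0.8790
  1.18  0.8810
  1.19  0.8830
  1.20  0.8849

σ√T = 0.14 × 0.7071 = 0.0990
d₁ = [ln(30/28) + (0.082 + 0.14²/2)·0.5] / 0.0990 = [0.0690 + 0.0459] / 0.0990 = 1.1606 which rounds to 1.16
d₂ = d₁ − σ√T = 1.1606 − 0.0990 = 1.0616 which rounds to 1.06
exp(−rT) = exp(−0.082·0.5) = 0.9598
N(d₁) = N(1.16) = 0.8770;  N(d₂) = N(1.06) = 0.8554
C = 30·0.8770 − 28·0.9598·0.8554 = 26.3100 − 22.9884 = 3.3216

$3.32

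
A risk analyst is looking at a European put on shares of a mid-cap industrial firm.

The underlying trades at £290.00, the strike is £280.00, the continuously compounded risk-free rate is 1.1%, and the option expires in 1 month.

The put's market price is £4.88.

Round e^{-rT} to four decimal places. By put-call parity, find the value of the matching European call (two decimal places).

e^(−rT) = e^(−0.011·0.08333) = 0.9991
Put-call parity: C − P = S − K·e^(−rT) = 290 − 280·0.9991 = 290 − 279.7480 = 10.2520
C = P + (C − P) = 4.88 + (10.2520) = 15.1320

£15.13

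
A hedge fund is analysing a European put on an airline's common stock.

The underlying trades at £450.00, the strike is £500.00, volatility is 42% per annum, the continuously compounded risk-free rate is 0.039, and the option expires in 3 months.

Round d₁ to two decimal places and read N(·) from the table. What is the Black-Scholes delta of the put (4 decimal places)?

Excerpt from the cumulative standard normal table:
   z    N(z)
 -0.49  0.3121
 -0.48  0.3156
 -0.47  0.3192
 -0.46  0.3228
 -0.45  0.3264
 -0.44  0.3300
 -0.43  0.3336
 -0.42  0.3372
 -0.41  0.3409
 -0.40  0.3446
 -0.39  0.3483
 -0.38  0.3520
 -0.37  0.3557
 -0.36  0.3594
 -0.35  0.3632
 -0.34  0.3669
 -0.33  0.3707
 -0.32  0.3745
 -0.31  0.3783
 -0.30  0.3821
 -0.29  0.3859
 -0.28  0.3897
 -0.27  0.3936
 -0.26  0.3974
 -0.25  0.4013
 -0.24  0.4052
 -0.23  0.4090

T = 0.25;  σ√T = 0.2100
ln(S/K) + (r + σ²/2)T = ln(450/500) + (0.039 + 0.42²/2)·0.25 = -0.1054 + 0.0318 = -0.0736
d₁ = -0.0736 / 0.2100 = -0.3503 ⇒ -0.35
N(d₁) = N(-0.35) = 0.3632
Δ_put = N(d₁) − 1 = 0.3632 − 1 = -0.6368

-0.6368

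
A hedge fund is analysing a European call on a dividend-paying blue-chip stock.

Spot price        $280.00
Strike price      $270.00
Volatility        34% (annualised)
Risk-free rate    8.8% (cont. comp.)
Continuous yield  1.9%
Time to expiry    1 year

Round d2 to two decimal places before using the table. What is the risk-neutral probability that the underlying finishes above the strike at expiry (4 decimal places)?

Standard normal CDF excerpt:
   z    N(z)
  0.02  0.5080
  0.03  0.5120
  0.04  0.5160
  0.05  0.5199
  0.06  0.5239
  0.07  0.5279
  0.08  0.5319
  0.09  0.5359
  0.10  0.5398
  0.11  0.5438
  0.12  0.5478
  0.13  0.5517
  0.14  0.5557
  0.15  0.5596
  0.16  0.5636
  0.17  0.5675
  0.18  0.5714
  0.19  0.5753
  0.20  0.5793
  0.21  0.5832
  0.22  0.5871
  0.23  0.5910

σ√T = 0.34 × 1.0000 = 0.3400
ln(S/K) + (r − q + σ²/2)T = ln(280/270) + (0.088 − 0.019 + 0.34²/2)·1 = 0.0364 + 0.1268 = 0.1632
d₁ = 0.1632 / 0.3400 = 0.4799 ⇒ 0.48
d₂ = d₁ − σ√T = 0.4799 − 0.3400 = 0.1399 ⇒ 0.14
Pr(exercise) under Q = N(d₂) = 0.5557

0.5557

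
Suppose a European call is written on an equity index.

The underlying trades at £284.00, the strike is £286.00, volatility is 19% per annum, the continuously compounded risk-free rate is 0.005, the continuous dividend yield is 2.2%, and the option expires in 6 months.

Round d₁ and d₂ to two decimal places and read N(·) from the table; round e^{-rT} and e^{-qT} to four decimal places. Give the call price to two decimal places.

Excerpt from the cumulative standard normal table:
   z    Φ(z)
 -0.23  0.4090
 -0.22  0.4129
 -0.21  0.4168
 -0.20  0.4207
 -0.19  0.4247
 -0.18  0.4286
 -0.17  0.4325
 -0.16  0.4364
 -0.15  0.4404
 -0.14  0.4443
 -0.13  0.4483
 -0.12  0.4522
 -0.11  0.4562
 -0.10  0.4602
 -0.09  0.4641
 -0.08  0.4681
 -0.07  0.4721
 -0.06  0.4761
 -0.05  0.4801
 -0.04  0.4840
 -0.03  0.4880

£12.59

σ√T = 0.19·√0.5 = 0.1344
d₁ = [ln(284/286) + (0.005 − 0.022 + 0.19²/2)·0.5] / 0.1344 = [-0.0070 + 0.0005] / 0.1344 = -0.0483 which rounds to -0.05
d₂ = d₁ − σ√T = -0.0483 − 0.1344 = -0.1827 which rounds to -0.18
exp(−qT) = exp(−0.022·0.5) = 0.9891;  exp(−rT) = exp(−0.005·0.5) = 0.9975
N(d₁) = N(-0.05) = 0.4801;  N(d₂) = N(-0.18) = 0.4286
C = 284·0.9891·0.4801 − 286·0.9975·0.4286 = 134.8622 − 122.2732 = 12.5891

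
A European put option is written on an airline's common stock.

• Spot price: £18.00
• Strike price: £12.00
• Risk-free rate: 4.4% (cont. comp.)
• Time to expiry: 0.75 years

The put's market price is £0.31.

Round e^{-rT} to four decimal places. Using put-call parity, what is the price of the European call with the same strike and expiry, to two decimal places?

£6.70

exp(−rT) = exp(−0.044·0.75) = 0.9675
Put-call parity: C − P = S − K·e^(−rT) = 18 − 12·0.9675 = 18 − 11.6100 = 6.3900
C = P + (C − P) = 0.31 + (6.3900) = 6.7000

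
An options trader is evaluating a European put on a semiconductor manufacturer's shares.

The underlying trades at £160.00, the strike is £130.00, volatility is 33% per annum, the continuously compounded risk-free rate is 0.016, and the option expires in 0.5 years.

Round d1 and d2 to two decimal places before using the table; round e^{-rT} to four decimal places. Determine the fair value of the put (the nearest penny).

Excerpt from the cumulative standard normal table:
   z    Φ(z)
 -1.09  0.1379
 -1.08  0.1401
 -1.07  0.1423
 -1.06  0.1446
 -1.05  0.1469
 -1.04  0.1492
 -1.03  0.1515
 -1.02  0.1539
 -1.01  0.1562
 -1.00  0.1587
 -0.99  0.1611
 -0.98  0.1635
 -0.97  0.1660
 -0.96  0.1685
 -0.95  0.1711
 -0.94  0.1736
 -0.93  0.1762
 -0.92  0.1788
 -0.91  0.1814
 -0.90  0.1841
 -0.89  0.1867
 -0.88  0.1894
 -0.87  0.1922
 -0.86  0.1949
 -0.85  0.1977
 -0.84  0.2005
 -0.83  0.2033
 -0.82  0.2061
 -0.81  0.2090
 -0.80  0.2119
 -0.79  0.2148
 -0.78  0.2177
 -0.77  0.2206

£3.08

σ√T = 0.33 × 0.7071 = 0.2333
d₁ = [ln(160/130) + (0.016 + 0.33²/2)·0.5] / 0.2333 = [0.2076 + 0.0352] / 0.2333 = 1.0408 ≈ 1.04
d₂ = d₁ − σ√T = 1.0408 − 0.2333 = 0.8074 ≈ 0.81
exp(−rT) = exp(−0.016·0.5) = 0.9920
P = 130·0.9920·N(-0.81) − 160·N(-1.04) = 130·0.9920·0.2090 − 160·0.1492 = 26.9526 − 23.8720 = 3.0806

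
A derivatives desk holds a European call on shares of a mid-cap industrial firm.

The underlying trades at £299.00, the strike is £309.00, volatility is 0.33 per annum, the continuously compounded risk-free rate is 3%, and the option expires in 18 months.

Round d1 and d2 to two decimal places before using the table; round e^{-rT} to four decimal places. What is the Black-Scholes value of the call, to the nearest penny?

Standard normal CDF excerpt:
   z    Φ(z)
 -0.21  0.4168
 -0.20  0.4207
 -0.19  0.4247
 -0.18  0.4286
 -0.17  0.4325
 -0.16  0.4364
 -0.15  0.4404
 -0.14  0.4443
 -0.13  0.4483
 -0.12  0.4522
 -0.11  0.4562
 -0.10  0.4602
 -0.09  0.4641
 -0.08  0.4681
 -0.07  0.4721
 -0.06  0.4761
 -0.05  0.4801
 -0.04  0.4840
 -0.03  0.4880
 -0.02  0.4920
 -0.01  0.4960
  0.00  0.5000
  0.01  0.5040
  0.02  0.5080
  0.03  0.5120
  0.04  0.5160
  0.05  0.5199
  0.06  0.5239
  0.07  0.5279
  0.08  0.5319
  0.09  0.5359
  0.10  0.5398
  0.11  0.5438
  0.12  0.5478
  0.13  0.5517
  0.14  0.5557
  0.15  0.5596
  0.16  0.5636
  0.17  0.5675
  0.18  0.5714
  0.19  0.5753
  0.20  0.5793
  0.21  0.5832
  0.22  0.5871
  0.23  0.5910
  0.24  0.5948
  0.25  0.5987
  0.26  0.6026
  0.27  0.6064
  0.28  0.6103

T = 1.5;  σ√T = 0.4042
d₁ = [ln(299/309) + (0.03 + ½·0.33²)·1.5] / (σ√T) = (-0.0329 + 0.1267) / 0.4042 = 0.2320 ⇒ 0.23
d₂ = 0.2320 − 0.4042 = -0.1721 ⇒ -0.17
exp(−rT) = exp(−0.03·1.5) = 0.9560
C = 299·N(0.23) − 309·0.9560·N(-0.17) = 299·0.5910 − 309·0.9560·0.4325 = 176.7090 − 127.7622 = 48.9468

£48.95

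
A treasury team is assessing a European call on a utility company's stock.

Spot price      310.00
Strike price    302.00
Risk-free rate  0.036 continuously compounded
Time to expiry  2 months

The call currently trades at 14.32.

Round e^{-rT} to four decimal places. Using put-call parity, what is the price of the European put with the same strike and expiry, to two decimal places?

e^(−rT) = e^(−0.036·0.1667) = 0.9940
Put-call parity: C − P = S − K·e^(−rT) = 310 − 302·0.9940 = 310 − 300.1880 = 9.8120
P = C − (C − P) = 14.32 − (9.8120) = 4.5080

4.51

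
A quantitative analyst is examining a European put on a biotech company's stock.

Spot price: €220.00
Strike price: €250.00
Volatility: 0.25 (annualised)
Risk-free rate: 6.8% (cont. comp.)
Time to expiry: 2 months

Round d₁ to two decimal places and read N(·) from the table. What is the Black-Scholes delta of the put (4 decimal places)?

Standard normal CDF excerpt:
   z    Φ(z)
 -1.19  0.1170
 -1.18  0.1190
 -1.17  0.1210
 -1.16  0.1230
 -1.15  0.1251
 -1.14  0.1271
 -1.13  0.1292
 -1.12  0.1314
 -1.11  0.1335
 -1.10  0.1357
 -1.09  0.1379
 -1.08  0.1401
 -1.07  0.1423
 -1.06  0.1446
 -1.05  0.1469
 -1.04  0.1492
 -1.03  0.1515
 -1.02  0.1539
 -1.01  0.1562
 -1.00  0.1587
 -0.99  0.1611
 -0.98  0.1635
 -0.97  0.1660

-0.8621

σ√T = 0.25 × 0.4082 = 0.1021
d₁ = [ln(220/250) + (0.068 + 0.25²/2)·0.1667] / 0.1021 = [-0.1278 + 0.0165] / 0.1021 = -1.0904 which rounds to -1.09
N(d₁) = N(-1.09) = 0.1379
Δ_put = N(d₁) − 1 = 0.1379 − 1 = -0.8621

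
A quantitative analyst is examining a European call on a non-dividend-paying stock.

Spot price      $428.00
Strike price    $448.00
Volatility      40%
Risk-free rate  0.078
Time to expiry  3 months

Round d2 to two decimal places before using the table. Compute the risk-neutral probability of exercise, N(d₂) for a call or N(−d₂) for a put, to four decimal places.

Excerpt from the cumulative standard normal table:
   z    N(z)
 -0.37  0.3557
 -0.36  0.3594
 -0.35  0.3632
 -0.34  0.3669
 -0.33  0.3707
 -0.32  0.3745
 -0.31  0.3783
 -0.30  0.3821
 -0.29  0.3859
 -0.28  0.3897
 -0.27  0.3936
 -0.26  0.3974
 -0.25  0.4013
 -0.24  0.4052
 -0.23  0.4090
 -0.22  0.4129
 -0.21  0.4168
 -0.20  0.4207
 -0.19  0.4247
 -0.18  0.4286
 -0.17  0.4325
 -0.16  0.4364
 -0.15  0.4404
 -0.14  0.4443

T = 0.25;  σ√T = 0.2000
d₁ = [ln(428/448) + (0.078 + 0.4²/2)·0.25] / 0.2000 = [-0.0457 + 0.0395] / 0.2000 = -0.0309 → -0.03
d₂ = d₁ − σ√T = -0.0309 − 0.2000 = -0.2309 → -0.23
Pr(exercise) under Q = N(d₂) = 0.4090

0.4090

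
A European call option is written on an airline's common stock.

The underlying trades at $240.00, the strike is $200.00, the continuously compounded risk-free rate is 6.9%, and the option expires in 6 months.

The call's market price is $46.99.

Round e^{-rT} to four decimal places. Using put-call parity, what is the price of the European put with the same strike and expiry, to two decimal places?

e^(−rT) = e^(−0.069·0.5) = 0.9661
Put-call parity: C − P = S − K·e^(−rT) = 240 − 200·0.9661 = 240 − 193.2200 = 46.7800
P = C − (C − P) = 46.99 − (46.7800) = 0.2100

$0.21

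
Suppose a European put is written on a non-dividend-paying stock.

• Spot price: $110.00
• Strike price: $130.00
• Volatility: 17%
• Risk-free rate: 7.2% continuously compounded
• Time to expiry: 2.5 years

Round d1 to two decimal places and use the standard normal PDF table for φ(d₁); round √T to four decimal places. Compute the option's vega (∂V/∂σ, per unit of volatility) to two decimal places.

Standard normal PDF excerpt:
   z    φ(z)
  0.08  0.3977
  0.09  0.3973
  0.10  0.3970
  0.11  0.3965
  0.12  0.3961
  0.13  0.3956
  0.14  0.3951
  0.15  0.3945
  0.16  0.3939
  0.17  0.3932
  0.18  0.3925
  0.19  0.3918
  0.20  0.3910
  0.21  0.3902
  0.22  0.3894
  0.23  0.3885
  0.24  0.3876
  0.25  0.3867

68.26

T = 2.5;  σ√T = 0.2688
d₁ = [ln(110/130) + (0.072 + ½·0.17²)·2.5] / (σ√T) = (-0.1671 + 0.2161) / 0.2688 = 0.1826 which rounds to 0.18
√T = √2.5 = 1.5811
φ(d₁) = φ(0.18) = 0.3925
vega = S·φ(d₁)·√T = 110·0.3925·1.5811 = 68.2640
(The call has the same vega.)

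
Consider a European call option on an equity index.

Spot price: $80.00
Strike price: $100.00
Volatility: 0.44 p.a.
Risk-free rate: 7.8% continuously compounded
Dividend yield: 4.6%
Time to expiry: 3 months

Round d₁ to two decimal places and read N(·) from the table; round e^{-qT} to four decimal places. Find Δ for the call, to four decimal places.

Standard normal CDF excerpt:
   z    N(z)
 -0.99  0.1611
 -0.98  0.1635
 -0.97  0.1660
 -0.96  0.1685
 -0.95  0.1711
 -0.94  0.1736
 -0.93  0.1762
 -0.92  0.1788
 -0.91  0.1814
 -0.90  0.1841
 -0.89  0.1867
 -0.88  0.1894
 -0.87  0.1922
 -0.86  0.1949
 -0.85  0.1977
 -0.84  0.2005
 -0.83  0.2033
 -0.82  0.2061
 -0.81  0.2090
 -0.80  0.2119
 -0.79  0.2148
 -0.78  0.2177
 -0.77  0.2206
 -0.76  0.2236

T = 0.25;  σ√T = 0.2200
d₁ = [ln(80/100) + (0.078 − 0.046 + ½·0.44²)·0.25] / (σ√T) = (-0.2231 + 0.0322) / 0.2200 = -0.8679 ≈ -0.87
N(d₁) = N(-0.87) = 0.1922
Δ_call = exp(−qT)·N(d₁) = 0.9886·0.1922 = 0.1900

0.1900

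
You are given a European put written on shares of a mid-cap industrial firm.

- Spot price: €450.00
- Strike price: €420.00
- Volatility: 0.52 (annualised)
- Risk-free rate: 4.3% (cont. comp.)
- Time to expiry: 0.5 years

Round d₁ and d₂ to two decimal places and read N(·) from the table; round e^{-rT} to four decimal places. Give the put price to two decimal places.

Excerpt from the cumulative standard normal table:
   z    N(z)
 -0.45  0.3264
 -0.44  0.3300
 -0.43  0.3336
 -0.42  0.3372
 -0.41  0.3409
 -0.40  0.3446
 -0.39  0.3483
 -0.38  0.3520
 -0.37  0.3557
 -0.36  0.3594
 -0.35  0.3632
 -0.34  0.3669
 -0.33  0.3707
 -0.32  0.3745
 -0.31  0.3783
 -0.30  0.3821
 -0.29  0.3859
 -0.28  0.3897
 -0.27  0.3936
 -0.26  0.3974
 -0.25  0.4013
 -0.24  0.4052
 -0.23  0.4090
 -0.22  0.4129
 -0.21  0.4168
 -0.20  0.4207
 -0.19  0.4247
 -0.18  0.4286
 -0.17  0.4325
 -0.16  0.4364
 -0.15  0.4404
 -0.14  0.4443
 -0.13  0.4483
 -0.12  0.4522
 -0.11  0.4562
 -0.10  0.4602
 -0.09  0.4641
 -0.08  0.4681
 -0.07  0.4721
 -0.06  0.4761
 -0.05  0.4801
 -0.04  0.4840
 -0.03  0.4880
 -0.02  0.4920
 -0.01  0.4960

σ√T = 0.52 × 0.7071 = 0.3677
ln(S/K) + (r + σ²/2)T = ln(450/420) + (0.043 + 0.52²/2)·0.5 = 0.0690 + 0.0891 = 0.1581
d₁ = 0.1581 / 0.3677 = 0.4300 ⇒ 0.43
d₂ = d₁ − σ√T = 0.4300 − 0.3677 = 0.0623 ⇒ 0.06
exp(−rT) = exp(−0.043·0.5) = 0.9787
P = 420·0.9787·N(-0.06) − 450·N(-0.43) = 420·0.9787·0.4761 − 450·0.3336 = 195.7028 − 150.1200 = 45.5828

€45.58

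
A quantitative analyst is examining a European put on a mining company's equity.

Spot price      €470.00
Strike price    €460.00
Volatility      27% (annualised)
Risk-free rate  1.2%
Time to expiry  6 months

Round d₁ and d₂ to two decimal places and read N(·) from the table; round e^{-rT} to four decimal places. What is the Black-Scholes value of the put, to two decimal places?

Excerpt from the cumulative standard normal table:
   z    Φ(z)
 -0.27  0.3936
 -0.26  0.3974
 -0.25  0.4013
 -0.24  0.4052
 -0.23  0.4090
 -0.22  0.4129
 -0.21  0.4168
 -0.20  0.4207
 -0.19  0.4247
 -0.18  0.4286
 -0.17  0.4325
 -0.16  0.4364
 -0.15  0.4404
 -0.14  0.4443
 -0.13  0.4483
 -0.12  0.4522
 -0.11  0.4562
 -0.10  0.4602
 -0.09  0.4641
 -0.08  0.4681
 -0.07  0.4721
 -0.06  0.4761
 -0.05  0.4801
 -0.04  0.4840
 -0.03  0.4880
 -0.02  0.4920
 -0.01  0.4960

σ√T = 0.27·√0.5 = 0.1909
d₁ = [ln(470/460) + (0.012 + ½·0.27²)·0.5] / (σ√T) = (0.0215 + 0.0242) / 0.1909 = 0.2395 ≈ 0.24
d₂ = 0.2395 − 0.1909 = 0.0486 ≈ 0.05
exp(−rT) = exp(−0.012·0.5) = 0.9940
N(−d₂) = N(-0.05) = 0.4801;  N(−d₁) = N(-0.24) = 0.4052
P = 460·0.9940·0.4801 − 470·0.4052 = 219.5209 − 190.4440 = 29.0769

€29.08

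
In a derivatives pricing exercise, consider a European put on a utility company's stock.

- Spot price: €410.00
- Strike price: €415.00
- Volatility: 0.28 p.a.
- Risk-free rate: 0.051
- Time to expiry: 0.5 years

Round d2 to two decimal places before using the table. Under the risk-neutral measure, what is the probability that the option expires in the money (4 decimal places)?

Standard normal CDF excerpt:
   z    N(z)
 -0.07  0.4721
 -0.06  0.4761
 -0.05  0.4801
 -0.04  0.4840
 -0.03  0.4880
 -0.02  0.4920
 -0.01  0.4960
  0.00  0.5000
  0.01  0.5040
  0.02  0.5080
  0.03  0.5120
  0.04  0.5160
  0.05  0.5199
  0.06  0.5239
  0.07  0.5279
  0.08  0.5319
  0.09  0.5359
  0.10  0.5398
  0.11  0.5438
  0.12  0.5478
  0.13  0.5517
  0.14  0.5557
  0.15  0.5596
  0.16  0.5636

0.5120

σ√T = 0.28·√0.5 = 0.1980
d₁ = [ln(410/415) + (0.051 + 0.28²/2)·0.5] / 0.1980 = [-0.0121 + 0.0451] / 0.1980 = 0.1666 ⇒ 0.17
d₂ = d₁ − σ√T = 0.1666 − 0.1980 = -0.0314 ⇒ -0.03
Pr(exercise) under Q = N(−d₂) = N(0.03) = 0.5120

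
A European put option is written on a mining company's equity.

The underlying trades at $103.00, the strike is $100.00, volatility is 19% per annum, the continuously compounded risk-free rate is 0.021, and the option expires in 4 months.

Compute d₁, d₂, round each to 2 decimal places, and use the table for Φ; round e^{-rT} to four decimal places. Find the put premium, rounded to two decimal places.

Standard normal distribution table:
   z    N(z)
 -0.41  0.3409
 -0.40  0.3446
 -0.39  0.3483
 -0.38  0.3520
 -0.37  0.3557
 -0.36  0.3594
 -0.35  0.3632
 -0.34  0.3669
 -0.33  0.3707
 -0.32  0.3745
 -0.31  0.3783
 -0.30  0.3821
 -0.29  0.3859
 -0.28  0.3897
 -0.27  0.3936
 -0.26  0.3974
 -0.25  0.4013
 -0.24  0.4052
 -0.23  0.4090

$2.82

T = 0.3333;  σ√T = 0.1097
d₁ = [ln(103/100) + (0.021 + 0.19²/2)·0.3333] / 0.1097 = [0.0296 + 0.0130] / 0.1097 = 0.3881 ≈ 0.39
d₂ = d₁ − σ√T = 0.3881 − 0.1097 = 0.2784 ≈ 0.28
exp(−rT) = exp(−0.021·0.3333) = 0.9930
N(−d₂) = N(-0.28) = 0.3897;  N(−d₁) = N(-0.39) = 0.3483
P = 100·0.9930·0.3897 − 103·0.3483 = 38.6972 − 35.8749 = 2.8223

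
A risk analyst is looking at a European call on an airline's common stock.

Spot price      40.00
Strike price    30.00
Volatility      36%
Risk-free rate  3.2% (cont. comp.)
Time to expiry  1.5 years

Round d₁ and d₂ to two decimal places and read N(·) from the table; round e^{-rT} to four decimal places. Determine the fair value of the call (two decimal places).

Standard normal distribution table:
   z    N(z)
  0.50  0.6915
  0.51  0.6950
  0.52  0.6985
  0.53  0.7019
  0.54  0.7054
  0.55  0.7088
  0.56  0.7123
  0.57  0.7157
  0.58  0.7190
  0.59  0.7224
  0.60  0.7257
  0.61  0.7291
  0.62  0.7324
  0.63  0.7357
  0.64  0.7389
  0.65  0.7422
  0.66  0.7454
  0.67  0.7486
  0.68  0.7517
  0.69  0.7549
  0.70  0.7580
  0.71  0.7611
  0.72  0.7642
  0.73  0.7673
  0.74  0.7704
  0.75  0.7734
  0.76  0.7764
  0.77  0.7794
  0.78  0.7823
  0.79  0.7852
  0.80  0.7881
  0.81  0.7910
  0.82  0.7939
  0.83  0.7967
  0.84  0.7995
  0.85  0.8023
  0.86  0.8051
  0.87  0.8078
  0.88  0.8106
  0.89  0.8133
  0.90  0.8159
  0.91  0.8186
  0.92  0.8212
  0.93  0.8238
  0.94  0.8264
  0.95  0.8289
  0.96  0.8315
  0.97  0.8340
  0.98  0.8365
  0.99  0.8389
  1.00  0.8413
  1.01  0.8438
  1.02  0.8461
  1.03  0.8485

13.29

σ√T = 0.36·√1.5 = 0.4409
d₁ = [ln(40/30) + (0.032 + ½·0.36²)·1.5] / (σ√T) = (0.2877 + 0.1452) / 0.4409 = 0.9818 which rounds to 0.98
d₂ = 0.9818 − 0.4409 = 0.5409 which rounds to 0.54
e^(−rT) = e^(−0.032·1.5) = 0.9531
N(d₁) = N(0.98) = 0.8365;  N(d₂) = N(0.54) = 0.7054
C = 40·0.8365 − 30·0.9531·0.7054 = 33.4600 − 20.1695 = 13.2905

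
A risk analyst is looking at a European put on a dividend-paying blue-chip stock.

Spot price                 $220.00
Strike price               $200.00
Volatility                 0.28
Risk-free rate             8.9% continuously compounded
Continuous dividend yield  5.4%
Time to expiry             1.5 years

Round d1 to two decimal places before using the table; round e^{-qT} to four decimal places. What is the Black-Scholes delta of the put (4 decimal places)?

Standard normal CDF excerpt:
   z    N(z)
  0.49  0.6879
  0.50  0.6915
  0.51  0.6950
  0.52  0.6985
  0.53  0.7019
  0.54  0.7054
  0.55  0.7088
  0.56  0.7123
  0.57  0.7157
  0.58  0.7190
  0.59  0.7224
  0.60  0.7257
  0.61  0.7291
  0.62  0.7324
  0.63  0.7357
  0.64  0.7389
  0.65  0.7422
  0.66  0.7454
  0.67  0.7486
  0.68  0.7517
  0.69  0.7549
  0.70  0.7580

σ√T = 0.28·√1.5 = 0.3429
d₁ = [ln(220/200) + (0.089 − 0.054 + ½·0.28²)·1.5] / (σ√T) = (0.0953 + 0.1113) / 0.3429 = 0.6025 ≈ 0.60
N(d₁) = N(0.60) = 0.7257
Δ_put = exp(−qT)·(N(d₁) − 1) = 0.9222·(0.7257 − 1) = -0.2530

-0.2530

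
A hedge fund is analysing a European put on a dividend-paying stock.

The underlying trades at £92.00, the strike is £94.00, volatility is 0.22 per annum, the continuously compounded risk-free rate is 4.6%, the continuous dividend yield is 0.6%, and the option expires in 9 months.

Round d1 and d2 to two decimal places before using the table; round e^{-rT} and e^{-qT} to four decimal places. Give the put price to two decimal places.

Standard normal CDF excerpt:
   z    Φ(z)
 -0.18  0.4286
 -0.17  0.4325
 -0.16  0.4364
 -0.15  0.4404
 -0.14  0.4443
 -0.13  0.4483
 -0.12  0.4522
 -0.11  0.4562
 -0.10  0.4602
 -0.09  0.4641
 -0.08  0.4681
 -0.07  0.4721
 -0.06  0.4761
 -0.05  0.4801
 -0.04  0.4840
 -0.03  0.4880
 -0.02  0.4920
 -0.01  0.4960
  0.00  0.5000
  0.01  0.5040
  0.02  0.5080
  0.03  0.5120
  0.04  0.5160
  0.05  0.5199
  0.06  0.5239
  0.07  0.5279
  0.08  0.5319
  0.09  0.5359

£6.52

σ√T = 0.22·√0.75 = 0.1905
ln(S/K) + (r − q + σ²/2)T = ln(92/94) + (0.046 − 0.006 + 0.22²/2)·0.75 = -0.0215 + 0.0482 = 0.0266
d₁ = 0.0266 / 0.1905 = 0.1398 ⇒ 0.14
d₂ = d₁ − σ√T = 0.1398 − 0.1905 = -0.0507 ⇒ -0.05
e^(−qT) = e^(−0.006·0.75) = 0.9955;  e^(−rT) = e^(−0.046·0.75) = 0.9661
N(−d₂) = N(0.05) = 0.5199;  N(−d₁) = N(-0.14) = 0.4443
P = 94·0.9661·0.5199 − 92·0.9955·0.4443 = 47.2139 − 40.6917 = 6.5222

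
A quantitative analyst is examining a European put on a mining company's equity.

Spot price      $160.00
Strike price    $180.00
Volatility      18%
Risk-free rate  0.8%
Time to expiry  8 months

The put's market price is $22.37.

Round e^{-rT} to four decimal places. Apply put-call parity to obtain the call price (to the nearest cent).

exp(−rT) = exp(−0.008·0.6667) = 0.9947
Put-call parity: C − P = S − K·e^(−rT) = 160 − 180·0.9947 = 160 − 179.0460 = -19.0460
C = P + (C − P) = 22.37 + (-19.0460) = 3.3240

$3.32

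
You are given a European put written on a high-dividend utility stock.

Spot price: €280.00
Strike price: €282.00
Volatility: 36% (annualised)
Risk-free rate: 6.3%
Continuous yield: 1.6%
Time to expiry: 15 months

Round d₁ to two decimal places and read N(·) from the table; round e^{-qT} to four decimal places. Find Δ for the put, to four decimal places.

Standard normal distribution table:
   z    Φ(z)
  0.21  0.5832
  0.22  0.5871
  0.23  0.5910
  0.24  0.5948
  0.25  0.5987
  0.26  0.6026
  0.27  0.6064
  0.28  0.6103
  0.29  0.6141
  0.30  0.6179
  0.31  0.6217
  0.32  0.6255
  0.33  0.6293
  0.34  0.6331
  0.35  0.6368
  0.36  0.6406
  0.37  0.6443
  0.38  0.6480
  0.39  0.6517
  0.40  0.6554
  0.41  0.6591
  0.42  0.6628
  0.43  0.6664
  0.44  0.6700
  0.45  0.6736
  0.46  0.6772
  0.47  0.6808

T = 1.25;  σ√T = 0.4025
ln(S/K) + (r − q + σ²/2)T = ln(280/282) + (0.063 − 0.016 + 0.36²/2)·1.25 = -0.0071 + 0.1397 = 0.1326
d₁ = 0.1326 / 0.4025 = 0.3295 ≈ 0.33
N(d₁) = N(0.33) = 0.6293
Δ_put = exp(−qT)·(N(d₁) − 1) = 0.9802·(0.6293 − 1) = -0.3634

-0.3634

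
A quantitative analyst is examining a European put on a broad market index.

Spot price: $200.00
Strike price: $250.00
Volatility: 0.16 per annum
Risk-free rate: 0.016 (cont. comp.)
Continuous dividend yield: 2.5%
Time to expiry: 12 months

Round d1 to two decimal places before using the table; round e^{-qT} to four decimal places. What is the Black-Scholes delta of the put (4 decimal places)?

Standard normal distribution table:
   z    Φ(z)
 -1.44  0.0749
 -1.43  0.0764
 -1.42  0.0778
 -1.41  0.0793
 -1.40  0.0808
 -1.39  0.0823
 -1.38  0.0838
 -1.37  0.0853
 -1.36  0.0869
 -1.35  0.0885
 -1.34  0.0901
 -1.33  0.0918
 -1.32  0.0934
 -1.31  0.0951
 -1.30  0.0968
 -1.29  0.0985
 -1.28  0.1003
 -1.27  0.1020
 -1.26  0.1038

σ√T = 0.16·√1 = 0.1600
ln(S/K) + (r − q + σ²/2)T = ln(200/250) + (0.016 − 0.025 + 0.16²/2)·1 = -0.2231 + 0.0038 = -0.2193
d₁ = -0.2193 / 0.1600 = -1.3709 → -1.37
N(d₁) = N(-1.37) = 0.0853
Δ_put = e^(−qT)·(N(d₁) − 1) = 0.9753·(0.0853 − 1) = -0.8921

-0.8921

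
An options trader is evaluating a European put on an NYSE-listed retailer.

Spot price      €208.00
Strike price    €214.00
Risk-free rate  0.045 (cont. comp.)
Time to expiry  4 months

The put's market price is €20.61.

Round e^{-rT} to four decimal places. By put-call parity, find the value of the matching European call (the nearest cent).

€17.80

e^(−rT) = e^(−0.045·0.3333) = 0.9851
Put-call parity: C − P = S − K·e^(−rT) = 208 − 214·0.9851 = 208 − 210.8114 = -2.8114
C = P + (C − P) = 20.61 + (-2.8114) = 17.7986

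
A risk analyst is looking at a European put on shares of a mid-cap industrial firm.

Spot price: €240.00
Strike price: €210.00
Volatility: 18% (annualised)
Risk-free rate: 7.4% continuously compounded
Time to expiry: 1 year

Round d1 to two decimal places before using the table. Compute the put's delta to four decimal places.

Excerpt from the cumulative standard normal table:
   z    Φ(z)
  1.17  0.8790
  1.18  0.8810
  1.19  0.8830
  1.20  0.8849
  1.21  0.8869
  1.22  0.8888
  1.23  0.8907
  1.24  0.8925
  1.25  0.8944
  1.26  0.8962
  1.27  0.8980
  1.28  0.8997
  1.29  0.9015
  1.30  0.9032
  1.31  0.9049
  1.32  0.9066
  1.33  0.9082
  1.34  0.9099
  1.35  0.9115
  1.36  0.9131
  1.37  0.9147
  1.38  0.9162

σ√T = 0.18 × 1.0000 = 0.1800
d₁ = [ln(240/210) + (0.074 + ½·0.18²)·1] / (σ√T) = (0.1335 + 0.0902) / 0.1800 = 1.2430 → 1.24
N(d₁) = N(1.24) = 0.8925
Δ_put = N(d₁) − 1 = 0.8925 − 1 = -0.1075

-0.1075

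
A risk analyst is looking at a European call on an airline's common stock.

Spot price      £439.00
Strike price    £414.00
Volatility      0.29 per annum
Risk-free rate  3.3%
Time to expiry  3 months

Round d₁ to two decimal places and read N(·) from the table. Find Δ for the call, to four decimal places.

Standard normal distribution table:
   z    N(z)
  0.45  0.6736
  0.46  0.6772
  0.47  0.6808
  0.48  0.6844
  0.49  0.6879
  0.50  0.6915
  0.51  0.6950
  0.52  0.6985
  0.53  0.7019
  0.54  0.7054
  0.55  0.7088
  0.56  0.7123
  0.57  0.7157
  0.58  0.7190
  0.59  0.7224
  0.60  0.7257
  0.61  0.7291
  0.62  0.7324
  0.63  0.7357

T = 0.25;  σ√T = 0.1450
d₁ = [ln(439/414) + (0.033 + ½·0.29²)·0.25] / (σ√T) = (0.0586 + 0.0188) / 0.1450 = 0.5338 → 0.53
N(d₁) = N(0.53) = 0.7019
Δ_call = N(d₁) = 0.7019

0.7019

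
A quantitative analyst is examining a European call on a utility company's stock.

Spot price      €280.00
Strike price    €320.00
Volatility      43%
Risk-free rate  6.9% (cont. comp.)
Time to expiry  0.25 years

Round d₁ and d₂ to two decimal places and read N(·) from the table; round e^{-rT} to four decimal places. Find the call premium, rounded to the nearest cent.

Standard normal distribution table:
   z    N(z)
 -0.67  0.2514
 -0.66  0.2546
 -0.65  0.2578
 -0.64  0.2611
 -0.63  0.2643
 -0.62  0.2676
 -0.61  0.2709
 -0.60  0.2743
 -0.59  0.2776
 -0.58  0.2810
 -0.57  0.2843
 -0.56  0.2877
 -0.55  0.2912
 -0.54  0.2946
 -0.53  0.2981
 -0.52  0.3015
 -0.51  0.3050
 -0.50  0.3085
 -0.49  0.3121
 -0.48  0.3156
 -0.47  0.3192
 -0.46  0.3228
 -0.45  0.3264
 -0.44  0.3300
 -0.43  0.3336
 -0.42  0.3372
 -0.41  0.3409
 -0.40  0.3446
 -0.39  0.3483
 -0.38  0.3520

σ√T = 0.43 × 0.5000 = 0.2150
d₁ = [ln(280/320) + (0.069 + 0.43²/2)·0.25] / 0.2150 = [-0.1335 + 0.0404] / 0.2150 = -0.4333 → -0.43
d₂ = d₁ − σ√T = -0.4333 − 0.2150 = -0.6483 → -0.65
exp(−rT) = exp(−0.069·0.25) = 0.9829
C = 280·N(-0.43) − 320·0.9829·N(-0.65) = 280·0.3336 − 320·0.9829·0.2578 = 93.4080 − 81.0853 = 12.3227

€12.32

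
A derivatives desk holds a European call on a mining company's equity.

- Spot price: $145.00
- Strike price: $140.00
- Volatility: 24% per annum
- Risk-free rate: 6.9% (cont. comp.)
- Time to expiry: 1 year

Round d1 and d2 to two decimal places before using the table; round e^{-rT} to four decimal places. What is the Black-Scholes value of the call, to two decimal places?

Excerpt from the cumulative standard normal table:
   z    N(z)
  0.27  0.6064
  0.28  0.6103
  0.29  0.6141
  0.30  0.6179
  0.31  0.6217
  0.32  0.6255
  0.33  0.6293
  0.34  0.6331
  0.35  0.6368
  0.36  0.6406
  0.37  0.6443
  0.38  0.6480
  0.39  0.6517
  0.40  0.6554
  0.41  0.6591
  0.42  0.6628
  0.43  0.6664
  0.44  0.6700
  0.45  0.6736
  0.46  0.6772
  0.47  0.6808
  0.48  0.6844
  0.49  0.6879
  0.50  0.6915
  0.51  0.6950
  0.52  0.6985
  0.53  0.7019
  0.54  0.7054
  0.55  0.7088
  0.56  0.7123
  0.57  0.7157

$21.54

σ√T = 0.24 × 1.0000 = 0.2400
ln(S/K) + (r + σ²/2)T = ln(145/140) + (0.069 + 0.24²/2)·1 = 0.0351 + 0.0978 = 0.1329
d₁ = 0.1329 / 0.2400 = 0.5537 ⇒ 0.55
d₂ = d₁ − σ√T = 0.5537 − 0.2400 = 0.3137 ⇒ 0.31
e^(−rT) = e^(−0.069·1) = 0.9333
C = 145·N(0.55) − 140·0.9333·N(0.31) = 145·0.7088 − 140·0.9333·0.6217 = 102.7760 − 81.2326 = 21.5434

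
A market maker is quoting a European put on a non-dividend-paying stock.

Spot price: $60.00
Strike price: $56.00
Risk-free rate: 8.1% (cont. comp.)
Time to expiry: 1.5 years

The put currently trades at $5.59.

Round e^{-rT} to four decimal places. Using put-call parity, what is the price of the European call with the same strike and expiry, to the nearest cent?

exp(−rT) = exp(−0.081·1.5) = 0.8856
Put-call parity: C − P = S − K·e^(−rT) = 60 − 56·0.8856 = 60 − 49.5936 = 10.4064
C = P + (C − P) = 5.59 + (10.4064) = 15.9964

$16.00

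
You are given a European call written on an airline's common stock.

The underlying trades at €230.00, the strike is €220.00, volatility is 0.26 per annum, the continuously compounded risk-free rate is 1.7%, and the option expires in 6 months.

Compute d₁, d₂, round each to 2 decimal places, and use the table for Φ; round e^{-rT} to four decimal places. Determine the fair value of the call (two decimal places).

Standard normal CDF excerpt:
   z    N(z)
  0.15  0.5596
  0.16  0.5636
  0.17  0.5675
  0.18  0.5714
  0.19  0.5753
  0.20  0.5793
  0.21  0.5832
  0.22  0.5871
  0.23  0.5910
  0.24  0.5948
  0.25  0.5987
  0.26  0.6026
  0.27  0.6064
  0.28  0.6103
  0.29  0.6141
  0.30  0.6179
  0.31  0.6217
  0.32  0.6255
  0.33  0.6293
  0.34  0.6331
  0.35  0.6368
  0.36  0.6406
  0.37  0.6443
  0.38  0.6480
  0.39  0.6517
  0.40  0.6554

€22.68

σ√T = 0.26·√0.5 = 0.1838
d₁ = [ln(230/220) + (0.017 + 0.26²/2)·0.5] / 0.1838 = [0.0445 + 0.0254] / 0.1838 = 0.3799 ⇒ 0.38
d₂ = d₁ − σ√T = 0.3799 − 0.1838 = 0.1961 ⇒ 0.20
e^(−rT) = e^(−0.017·0.5) = 0.9915
N(d₁) = N(0.38) = 0.6480;  N(d₂) = N(0.20) = 0.5793
C = 230·0.6480 − 220·0.9915·0.5793 = 149.0400 − 126.3627 = 22.6773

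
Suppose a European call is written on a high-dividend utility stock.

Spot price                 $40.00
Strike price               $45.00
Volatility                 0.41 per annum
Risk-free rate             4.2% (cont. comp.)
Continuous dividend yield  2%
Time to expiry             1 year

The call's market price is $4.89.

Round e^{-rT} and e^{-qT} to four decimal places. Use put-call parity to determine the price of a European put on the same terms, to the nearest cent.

$8.83

e^(−qT) = e^(−0.02·1) = 0.9802;  e^(−rT) = e^(−0.042·1) = 0.9589
Put-call parity: C − P = S·e^(−qT) − K·e^(−rT) = 40·0.9802 − 45·0.9589 = 39.2080 − 43.1505 = -3.9425
P = C − (C − P) = 4.89 − (-3.9425) = 8.8325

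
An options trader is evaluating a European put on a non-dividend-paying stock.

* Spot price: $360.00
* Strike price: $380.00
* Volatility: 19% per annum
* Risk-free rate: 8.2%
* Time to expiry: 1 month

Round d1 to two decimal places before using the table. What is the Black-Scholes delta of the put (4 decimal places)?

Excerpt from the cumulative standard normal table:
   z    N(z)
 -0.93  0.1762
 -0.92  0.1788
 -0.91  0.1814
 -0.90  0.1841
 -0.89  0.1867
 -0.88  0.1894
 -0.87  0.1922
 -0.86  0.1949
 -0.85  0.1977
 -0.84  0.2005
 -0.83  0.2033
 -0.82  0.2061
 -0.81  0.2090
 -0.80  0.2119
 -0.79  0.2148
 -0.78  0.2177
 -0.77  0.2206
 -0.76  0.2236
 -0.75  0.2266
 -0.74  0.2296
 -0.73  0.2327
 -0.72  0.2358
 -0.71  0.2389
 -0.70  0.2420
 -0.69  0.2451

-0.7967

σ√T = 0.19 × 0.2887 = 0.0548
d₁ = [ln(360/380) + (0.082 + ½·0.19²)·0.08333] / (σ√T) = (-0.0541 + 0.0083) / 0.0548 = -0.8337 ⇒ -0.83
N(d₁) = N(-0.83) = 0.2033
Δ_put = N(d₁) − 1 = 0.2033 − 1 = -0.7967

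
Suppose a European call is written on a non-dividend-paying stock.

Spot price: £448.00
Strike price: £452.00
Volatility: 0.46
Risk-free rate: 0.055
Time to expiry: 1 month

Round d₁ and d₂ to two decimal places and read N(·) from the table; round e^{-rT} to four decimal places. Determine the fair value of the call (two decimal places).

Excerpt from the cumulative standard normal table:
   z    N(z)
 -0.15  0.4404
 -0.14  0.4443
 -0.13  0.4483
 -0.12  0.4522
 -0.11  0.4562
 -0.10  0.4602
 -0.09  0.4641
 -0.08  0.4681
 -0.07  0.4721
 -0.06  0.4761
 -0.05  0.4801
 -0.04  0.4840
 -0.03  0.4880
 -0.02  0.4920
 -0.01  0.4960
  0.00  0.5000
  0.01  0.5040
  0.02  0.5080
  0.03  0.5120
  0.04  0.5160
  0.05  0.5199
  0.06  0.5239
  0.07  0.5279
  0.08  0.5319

σ√T = 0.46·√0.08333 = 0.1328
ln(S/K) + (r + σ²/2)T = ln(448/452) + (0.055 + 0.46²/2)·0.08333 = -0.0089 + 0.0134 = 0.0045
d₁ = 0.0045 / 0.1328 = 0.0340 ≈ 0.03
d₂ = d₁ − σ√T = 0.0340 − 0.1328 = -0.0988 ≈ -0.10
exp(−rT) = exp(−0.055·0.08333) = 0.9954
N(d₁) = N(0.03) = 0.5120;  N(d₂) = N(-0.10) = 0.4602
C = 448·0.5120 − 452·0.9954·0.4602 = 229.3760 − 207.0536 = 22.3224

£22.32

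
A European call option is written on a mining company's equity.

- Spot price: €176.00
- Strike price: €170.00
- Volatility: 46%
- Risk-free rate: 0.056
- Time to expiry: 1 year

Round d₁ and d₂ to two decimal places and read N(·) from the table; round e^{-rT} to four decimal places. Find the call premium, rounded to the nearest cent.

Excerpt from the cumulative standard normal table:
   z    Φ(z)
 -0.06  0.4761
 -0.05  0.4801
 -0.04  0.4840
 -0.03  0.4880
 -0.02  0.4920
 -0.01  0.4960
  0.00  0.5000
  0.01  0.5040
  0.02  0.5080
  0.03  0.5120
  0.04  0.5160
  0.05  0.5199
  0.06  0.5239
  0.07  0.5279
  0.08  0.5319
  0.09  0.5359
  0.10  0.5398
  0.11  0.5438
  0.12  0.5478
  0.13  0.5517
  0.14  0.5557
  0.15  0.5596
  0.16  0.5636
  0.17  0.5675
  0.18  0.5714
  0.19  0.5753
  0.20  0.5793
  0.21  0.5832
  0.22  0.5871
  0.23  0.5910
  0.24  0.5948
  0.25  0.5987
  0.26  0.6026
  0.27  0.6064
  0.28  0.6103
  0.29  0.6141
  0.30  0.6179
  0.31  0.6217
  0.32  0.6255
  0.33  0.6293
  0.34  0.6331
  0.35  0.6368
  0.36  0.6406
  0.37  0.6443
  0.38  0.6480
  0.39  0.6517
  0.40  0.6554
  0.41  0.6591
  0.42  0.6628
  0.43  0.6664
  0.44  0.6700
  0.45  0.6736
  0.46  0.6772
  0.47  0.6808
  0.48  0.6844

€38.85

σ√T = 0.46 × 1.0000 = 0.4600
d₁ = [ln(176/170) + (0.056 + 0.46²/2)·1] / 0.4600 = [0.0347 + 0.1618] / 0.4600 = 0.4271 → 0.43
d₂ = d₁ − σ√T = 0.4271 − 0.4600 = -0.0329 → -0.03
e^(−rT) = e^(−0.056·1) = 0.9455
N(d₁) = N(0.43) = 0.6664;  N(d₂) = N(-0.03) = 0.4880
C = 176·0.6664 − 170·0.9455·0.4880 = 117.2864 − 78.4387 = 38.8477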